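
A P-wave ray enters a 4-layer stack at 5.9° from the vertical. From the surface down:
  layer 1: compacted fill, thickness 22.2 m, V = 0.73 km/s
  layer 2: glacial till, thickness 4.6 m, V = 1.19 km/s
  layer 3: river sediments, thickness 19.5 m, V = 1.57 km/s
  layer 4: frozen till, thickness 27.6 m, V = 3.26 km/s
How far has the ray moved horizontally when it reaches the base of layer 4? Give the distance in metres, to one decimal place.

Apply Snell's law at each interface; in layer i the horizontal offset is hᵢ·tan θᵢ.
Layer 1: θ = 5.90°; offset = 22.2·tan 5.90° = 2.294 m.
Layer 2: sin θ = 1.19·sin 5.9°/0.73 = 0.1676, θ = 9.65°; offset = 4.6·tan 9.65° = 0.782 m.
Layer 3: sin θ = 1.57·sin 5.9°/0.73 = 0.2211, θ = 12.77°; offset = 19.5·tan 12.77° = 4.420 m.
Layer 4: sin θ = 3.26·sin 5.9°/0.73 = 0.4590, θ = 27.33°; offset = 27.6·tan 27.33° = 14.261 m.
Summing the layer offsets gives 21.757 m.

21.8 m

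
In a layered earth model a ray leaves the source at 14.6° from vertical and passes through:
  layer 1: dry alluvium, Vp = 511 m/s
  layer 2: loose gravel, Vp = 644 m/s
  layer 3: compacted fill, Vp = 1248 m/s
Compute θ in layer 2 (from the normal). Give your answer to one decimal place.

18.5°

Snell's law across each interface conserves sin θ / V, so sin θ_2 = V_2·sin θ₁/V₁.
sin θ_2 = 644 × sin 14.6° / 511 = 0.3177.
θ_2 = 18.52° from the vertical.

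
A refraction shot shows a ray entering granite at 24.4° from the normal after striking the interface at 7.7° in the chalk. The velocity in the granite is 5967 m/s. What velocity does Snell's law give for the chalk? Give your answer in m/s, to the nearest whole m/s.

sin 7.7° = 0.1340; sin 24.4° = 0.4131.
V₁ = V₂·(sin θ₁/sin θ₂) = 5967·(0.1340/0.4131) = 1935.34 m/s.

1935 m/s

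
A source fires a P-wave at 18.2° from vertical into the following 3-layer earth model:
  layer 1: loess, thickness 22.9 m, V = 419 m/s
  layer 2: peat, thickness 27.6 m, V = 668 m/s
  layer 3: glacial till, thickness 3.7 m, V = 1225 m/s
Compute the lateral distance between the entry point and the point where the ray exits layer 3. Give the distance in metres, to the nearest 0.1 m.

31.7 m

p = sin θ₁/V₁ = sin 18.2°/419 = 7.4543e-04 s/m is conserved through the stack.
Layer 1: θ = 18.20°; offset = 22.9·tan 18.20° = 7.529 m.
Layer 2: sin θ = p·668 = 0.4979 → θ = 29.86°; offset = 27.6·tan 29.86° = 15.848 m.
Layer 3: sin θ = p·1225 = 0.9132 → θ = 65.94°; offset = 3.7·tan 65.94° = 8.289 m.
Summing the layer offsets gives 31.666 m.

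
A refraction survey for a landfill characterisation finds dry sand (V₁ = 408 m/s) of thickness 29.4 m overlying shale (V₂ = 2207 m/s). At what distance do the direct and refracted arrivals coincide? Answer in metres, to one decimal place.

x_cross = 2h·√((V₂+V₁)/(V₂−V₁)).
(V₂+V₁)/(V₂−V₁) = (2207+408)/(2207−408) = 1.4536; √ = 1.2056.
x_cross = 2·29.4·1.2056 = 70.89 m.

70.9 m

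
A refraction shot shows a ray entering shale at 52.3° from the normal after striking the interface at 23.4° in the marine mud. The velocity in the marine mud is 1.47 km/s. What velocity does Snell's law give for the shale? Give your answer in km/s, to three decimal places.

Snell's law: sin 23.4°/V₁ = sin 52.3°/V₂.
V₂ = V₁·sin 52.3°/sin 23.4° = 1.47 × 1.9923 = 2.929 km/s.

2.929 km/s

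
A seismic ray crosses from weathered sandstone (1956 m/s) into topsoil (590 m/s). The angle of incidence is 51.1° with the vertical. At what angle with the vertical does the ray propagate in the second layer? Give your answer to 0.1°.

sin θ₁/V₁ = sin θ₂/V₂ ⇒ sin θ₂ = 590·sin 51.1°/1956 = 590·0.7782/1956 = 0.2347.
θ₂ = sin⁻¹(0.2347) = 13.58° (from vertical).

13.6°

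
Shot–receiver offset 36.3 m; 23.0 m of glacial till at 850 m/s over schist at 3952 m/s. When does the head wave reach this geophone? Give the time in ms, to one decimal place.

62.0 ms

θ_c = arcsin(V₁/V₂) = arcsin(850/3952) = 12.42°, cos θ_c = 0.9766.
Intercept time tᵢ = 2h cos θ_c / V₁ = 2·23.0·0.9766/850 = 0.05285 s.
t = x/V₂ + tᵢ = 36.3/3952 + 0.05285 = 0.06204 s.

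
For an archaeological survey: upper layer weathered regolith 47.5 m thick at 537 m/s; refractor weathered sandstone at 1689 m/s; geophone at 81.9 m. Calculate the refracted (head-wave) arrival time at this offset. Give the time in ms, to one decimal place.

t = x/V₂ + 2h·√(V₂²−V₁²)/(V₁V₂).
√(V₂²−V₁²) = √(1689²−537²) = 1601.4 m/s; delay term = 2·47.5·1601.4/(537·1689) = 0.16773 s.
t = 81.9/1689 + 0.16773 = 0.21622 s.

216.2 ms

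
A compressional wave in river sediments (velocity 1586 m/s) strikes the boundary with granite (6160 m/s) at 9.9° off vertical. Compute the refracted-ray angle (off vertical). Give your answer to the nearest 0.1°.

41.9°

sin θ₁/V₁ = sin θ₂/V₂ ⇒ sin θ₂ = 6160·sin 9.9°/1586 = 6160·0.1719/1586 = 0.6678.
θ₂ = arcsin 0.6678 = 41.90° from the normal.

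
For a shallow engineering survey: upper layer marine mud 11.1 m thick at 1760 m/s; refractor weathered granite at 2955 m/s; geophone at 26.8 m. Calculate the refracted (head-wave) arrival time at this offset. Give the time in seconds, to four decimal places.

θ_c = arcsin(V₁/V₂) = arcsin(1760/2955) = 36.56°, cos θ_c = 0.8033.
Intercept time tᵢ = 2h cos θ_c / V₁ = 2·11.1·0.8033/1760 = 0.01013 s.
t = x/V₂ + tᵢ = 26.8/2955 + 0.01013 = 0.01920 s.

0.0192 s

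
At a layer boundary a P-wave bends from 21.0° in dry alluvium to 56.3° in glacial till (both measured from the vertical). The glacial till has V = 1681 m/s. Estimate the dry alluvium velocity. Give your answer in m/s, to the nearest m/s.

sin 21.0° = 0.3584; sin 56.3° = 0.8320.
V₁ = V₂·(sin θ₁/sin θ₂) = 1681·(0.3584/0.8320) = 724.10 m/s.

724 m/s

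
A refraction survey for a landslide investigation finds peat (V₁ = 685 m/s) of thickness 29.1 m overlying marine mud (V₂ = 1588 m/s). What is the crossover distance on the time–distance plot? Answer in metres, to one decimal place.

x_cross = 2h·√((V₂+V₁)/(V₂−V₁)).
(V₂+V₁)/(V₂−V₁) = (1588+685)/(1588−685) = 2.5172; √ = 1.5866.
x_cross = 2·29.1·1.5866 = 92.34 m.

92.3 m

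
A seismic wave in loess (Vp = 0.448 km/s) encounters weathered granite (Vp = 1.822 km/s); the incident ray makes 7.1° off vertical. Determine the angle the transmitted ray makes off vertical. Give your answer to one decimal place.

30.2°

sin θ₁/V₁ = sin θ₂/V₂ ⇒ sin θ₂ = 1.822·sin 7.1°/0.448 = 1.822·0.1236/0.448 = 0.5027.
θ₂ = arcsin 0.5027 = 30.18° from the normal.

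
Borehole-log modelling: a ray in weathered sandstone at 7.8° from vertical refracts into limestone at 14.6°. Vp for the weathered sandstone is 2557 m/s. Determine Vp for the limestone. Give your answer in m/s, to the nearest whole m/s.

sin 7.8° = 0.1357; sin 14.6° = 0.2521.
V₂ = V₁·(sin θ₂/sin θ₁) = 2557·(0.2521/0.1357) = 4749.21 m/s.

4749 m/s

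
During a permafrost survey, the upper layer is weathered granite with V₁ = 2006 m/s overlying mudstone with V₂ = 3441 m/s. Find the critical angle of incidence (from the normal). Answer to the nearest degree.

36°

At critical incidence the refracted ray runs along the interface (θ₂ = 90°), so sin θ_c = V₁/V₂.
θ_c = arcsin(2006/3441) = arcsin 0.5830 = 35.66°.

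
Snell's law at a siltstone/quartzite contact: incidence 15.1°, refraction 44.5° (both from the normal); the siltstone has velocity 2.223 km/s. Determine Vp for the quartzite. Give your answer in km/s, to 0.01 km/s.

sin 15.1° = 0.2605; sin 44.5° = 0.7009.
V₂ = V₁·(sin θ₂/sin θ₁) = 2.223·(0.7009/0.2605) = 5.98 km/s.

5.98 km/s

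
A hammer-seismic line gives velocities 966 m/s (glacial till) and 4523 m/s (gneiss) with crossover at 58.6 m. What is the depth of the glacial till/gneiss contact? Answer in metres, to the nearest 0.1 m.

x_cross = 2h·√((V₂+V₁)/(V₂−V₁)) → h = x_cross / (2·√((V₂+V₁)/(V₂−V₁))).
√((V₂+V₁)/(V₂−V₁)) = √((4523+966)/(4523−966)) = 1.2422.
h = 58.6 / (2·1.2422) = 23.59 m.

23.6 m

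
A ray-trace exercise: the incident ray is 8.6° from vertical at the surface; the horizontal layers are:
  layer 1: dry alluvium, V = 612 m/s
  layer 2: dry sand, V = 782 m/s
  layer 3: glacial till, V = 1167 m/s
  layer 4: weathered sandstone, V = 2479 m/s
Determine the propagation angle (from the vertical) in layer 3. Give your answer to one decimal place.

Snell's law across each interface conserves sin θ / V, so sin θ_3 = V_3·sin θ₁/V₁.
sin θ_3 = 1167 × sin 8.6° / 612 = 0.2851.
θ_3 = arcsin 0.2851 = 16.57°.

16.6°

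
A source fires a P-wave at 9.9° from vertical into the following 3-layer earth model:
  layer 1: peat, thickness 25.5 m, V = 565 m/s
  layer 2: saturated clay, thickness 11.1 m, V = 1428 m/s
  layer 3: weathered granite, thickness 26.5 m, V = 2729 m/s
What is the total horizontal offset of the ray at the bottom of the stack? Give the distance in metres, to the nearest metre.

p = sin θ₁/V₁ = sin 9.9°/565 = 3.0430e-04 s/m is conserved through the stack.
Layer 1: θ = 9.90°; offset = 25.5·tan 9.90° = 4.450 m.
Layer 2: sin θ = p·1428 = 0.4345 → θ = 25.76°; offset = 11.1·tan 25.76° = 5.355 m.
Layer 3: sin θ = p·2729 = 0.8304 → θ = 56.14°; offset = 26.5·tan 56.14° = 39.500 m.
Summing the layer offsets gives 49.306 m.

49 m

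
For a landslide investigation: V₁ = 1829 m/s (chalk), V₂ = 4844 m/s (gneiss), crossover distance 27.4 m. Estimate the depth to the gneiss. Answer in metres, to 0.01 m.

x_cross = 2h·√((V₂+V₁)/(V₂−V₁)) → h = x_cross / (2·√((V₂+V₁)/(V₂−V₁))).
√((V₂+V₁)/(V₂−V₁)) = √((4844+1829)/(4844−1829)) = 1.4877.
h = 27.4 / (2·1.4877) = 9.21 m.

9.21 m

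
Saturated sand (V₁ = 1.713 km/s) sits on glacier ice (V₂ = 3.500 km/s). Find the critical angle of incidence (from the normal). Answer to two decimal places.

29.30°

At critical incidence the refracted ray runs along the interface (θ₂ = 90°), so sin θ_c = V₁/V₂.
θ_c = arcsin(1.713/3.500) = arcsin 0.4894 = 29.30°.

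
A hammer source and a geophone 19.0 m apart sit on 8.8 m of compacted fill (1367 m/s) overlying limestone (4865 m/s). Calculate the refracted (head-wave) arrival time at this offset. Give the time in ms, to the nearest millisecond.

16 ms

θ_c = arcsin(V₁/V₂) = arcsin(1367/4865) = 16.32°, cos θ_c = 0.9597.
Intercept time tᵢ = 2h cos θ_c / V₁ = 2·8.8·0.9597/1367 = 0.01236 s.
t = x/V₂ + tᵢ = 19.0/4865 + 0.01236 = 0.01626 s.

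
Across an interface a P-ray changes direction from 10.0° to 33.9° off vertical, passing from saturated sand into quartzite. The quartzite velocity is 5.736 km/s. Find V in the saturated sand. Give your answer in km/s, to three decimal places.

sin 10.0° = 0.1736; sin 33.9° = 0.5577.
V₁ = V₂·(sin θ₁/sin θ₂) = 5.736·(0.1736/0.5577) = 1.786 km/s.

1.786 km/s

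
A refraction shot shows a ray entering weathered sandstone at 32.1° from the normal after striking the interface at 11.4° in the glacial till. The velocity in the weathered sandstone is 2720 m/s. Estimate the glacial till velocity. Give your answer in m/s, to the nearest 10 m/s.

sin 11.4° = 0.1977; sin 32.1° = 0.5314.
V₁ = V₂·(sin θ₁/sin θ₂) = 2720·(0.1977/0.5314) = 1011.72 m/s.

1010 m/s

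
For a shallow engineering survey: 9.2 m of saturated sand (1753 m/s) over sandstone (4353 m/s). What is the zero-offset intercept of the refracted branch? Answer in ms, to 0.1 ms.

tᵢ = 2h·√(V₂²−V₁²)/(V₁V₂).
√(V₂²−V₁²) = √(4353²−1753²) = 3984.4 m/s.
tᵢ = 2·9.2·3984.4/(1753·4353) = 0.00961 s.

9.6 ms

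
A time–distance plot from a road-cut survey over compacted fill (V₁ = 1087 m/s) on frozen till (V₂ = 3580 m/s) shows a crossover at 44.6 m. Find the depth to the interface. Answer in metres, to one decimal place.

h = (x_cross/2)·√((V₂−V₁)/(V₂+V₁)).
(V₂−V₁)/(V₂+V₁) = (3580−1087)/(3580+1087) = 0.5342; √ = 0.7309.
h = (44.6/2)·0.7309 = 16.30 m.

16.3 m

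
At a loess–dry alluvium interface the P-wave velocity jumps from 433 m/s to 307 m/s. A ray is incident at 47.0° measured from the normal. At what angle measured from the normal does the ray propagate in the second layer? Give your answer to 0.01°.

Snell's law: sin θ₂ = (V₂/V₁)·sin θ₁ = (307/433)·sin 47.0° = 0.5185.
θ₂ = arcsin 0.5185 = 31.23° from the normal.

31.23°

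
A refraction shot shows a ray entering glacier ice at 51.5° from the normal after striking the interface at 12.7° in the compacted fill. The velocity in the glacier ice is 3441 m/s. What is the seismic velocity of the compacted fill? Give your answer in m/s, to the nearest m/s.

sin 12.7° = 0.2198; sin 51.5° = 0.7826.
V₁ = V₂·(sin θ₁/sin θ₂) = 3441·(0.2198/0.7826) = 966.63 m/s.

967 m/s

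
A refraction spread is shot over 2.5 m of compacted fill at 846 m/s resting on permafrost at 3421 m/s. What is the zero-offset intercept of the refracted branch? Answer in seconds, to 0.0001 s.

0.0057 s

tᵢ = 2h·√(V₂²−V₁²)/(V₁V₂).
√(V₂²−V₁²) = √(3421²−846²) = 3314.7 m/s.
tᵢ = 2·2.5·3314.7/(846·3421) = 0.00573 s.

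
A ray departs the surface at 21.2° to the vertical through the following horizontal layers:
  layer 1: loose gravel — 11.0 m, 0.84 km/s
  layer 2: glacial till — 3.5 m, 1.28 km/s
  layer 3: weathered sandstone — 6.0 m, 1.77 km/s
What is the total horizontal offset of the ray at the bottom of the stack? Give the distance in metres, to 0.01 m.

Apply Snell's law at each interface; in layer i the horizontal offset is hᵢ·tan θᵢ.
Layer 1: θ = 21.20°; offset = 11.0·tan 21.20° = 4.2666 m.
Layer 2: sin θ = 1.28·sin 21.2°/0.84 = 0.5510, θ = 33.44°; offset = 3.5·tan 33.44° = 2.3112 m.
Layer 3: sin θ = 1.77·sin 21.2°/0.84 = 0.7620, θ = 49.64°; offset = 6.0·tan 49.64° = 7.0600 m.
Total horizontal offset = 13.6379 m.

13.64 m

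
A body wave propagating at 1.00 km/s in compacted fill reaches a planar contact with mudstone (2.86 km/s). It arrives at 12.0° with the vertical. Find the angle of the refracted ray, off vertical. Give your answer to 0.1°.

36.5°

Snell's law: sin θ₂ = (V₂/V₁)·sin θ₁ = (2.86/1.00)·sin 12.0° = 0.5946.
θ₂ = arcsin 0.5946 = 36.49° from the normal.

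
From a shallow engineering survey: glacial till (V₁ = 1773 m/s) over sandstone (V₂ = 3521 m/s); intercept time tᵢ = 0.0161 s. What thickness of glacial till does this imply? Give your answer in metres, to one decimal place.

16.5 m

θ_c = arcsin(1773/3521) = 30.24°; cos θ_c = 0.8640.
tᵢ = 2h cos θ_c/V₁ ⇒ h = tᵢ·V₁/(2 cos θ_c) = 0.0161·1773/(2·0.8640) = 16.52 m.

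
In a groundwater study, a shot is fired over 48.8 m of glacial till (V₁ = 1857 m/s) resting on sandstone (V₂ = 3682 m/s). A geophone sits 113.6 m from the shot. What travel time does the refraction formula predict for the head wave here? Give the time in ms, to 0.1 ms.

t = x/V₂ + 2h·√(V₂²−V₁²)/(V₁V₂).
√(V₂²−V₁²) = √(3682²−1857²) = 3179.4 m/s; delay term = 2·48.8·3179.4/(1857·3682) = 0.04538 s.
t = 113.6/3682 + 0.04538 = 0.07624 s.

76.2 ms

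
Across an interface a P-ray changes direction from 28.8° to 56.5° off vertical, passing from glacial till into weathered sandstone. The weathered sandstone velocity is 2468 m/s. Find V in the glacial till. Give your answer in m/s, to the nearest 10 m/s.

sin 28.8° = 0.4818; sin 56.5° = 0.8339.
V₁ = V₂·(sin θ₁/sin θ₂) = 2468·(0.4818/0.8339) = 1425.82 m/s.

1430 m/s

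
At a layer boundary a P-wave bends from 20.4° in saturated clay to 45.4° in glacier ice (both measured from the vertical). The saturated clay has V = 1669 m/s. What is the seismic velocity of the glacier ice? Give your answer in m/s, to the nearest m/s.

3409 m/s

sin 20.4° = 0.3486; sin 45.4° = 0.7120.
V₂ = V₁·(sin θ₂/sin θ₁) = 1669·(0.7120/0.3486) = 3409.26 m/s.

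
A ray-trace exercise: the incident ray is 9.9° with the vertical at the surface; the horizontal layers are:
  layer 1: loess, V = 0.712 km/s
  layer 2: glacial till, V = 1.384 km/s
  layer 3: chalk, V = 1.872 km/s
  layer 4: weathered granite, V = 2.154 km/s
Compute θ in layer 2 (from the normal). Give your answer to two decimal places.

Ray parameter p = sin 9.9° / 0.712 = 2.4147e-01 s/km.
sin θ_2 = p·V_2 = 2.4147e-01 × 1.384 = 0.3342.
θ_2 = arcsin 0.3342 = 19.52°.

19.52°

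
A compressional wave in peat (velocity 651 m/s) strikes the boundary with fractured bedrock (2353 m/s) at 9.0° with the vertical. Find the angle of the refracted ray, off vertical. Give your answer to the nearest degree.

Snell's law: sin θ₂ = (V₂/V₁)·sin θ₁ = (2353/651)·sin 9.0° = 0.5654.
θ₂ = arcsin 0.5654 = 34.43° from the normal.

34°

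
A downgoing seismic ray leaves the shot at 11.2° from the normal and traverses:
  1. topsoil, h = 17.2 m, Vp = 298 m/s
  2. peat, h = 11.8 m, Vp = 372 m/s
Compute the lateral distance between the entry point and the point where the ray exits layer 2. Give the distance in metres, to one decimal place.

6.4 m

p = sin θ₁/V₁ = sin 11.2°/298 = 6.5179e-04 s/m is conserved through the stack.
Layer 1: θ = 11.20°; offset = 17.2·tan 11.20° = 3.406 m.
Layer 2: sin θ = p·372 = 0.2425 → θ = 14.03°; offset = 11.8·tan 14.03° = 2.949 m.
Total horizontal offset = 6.355 m.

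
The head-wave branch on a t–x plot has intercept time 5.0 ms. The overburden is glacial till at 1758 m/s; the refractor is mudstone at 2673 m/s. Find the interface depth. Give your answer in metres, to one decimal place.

θ_c = arcsin(1758/2673) = 41.12°; cos θ_c = 0.7533.
tᵢ = 2h cos θ_c/V₁ ⇒ h = tᵢ·V₁/(2 cos θ_c) = 0.005·1758/(2·0.7533) = 5.83 m.

5.8 m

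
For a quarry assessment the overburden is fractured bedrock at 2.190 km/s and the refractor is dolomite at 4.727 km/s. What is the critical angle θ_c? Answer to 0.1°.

At critical incidence the refracted ray runs along the interface (θ₂ = 90°), so sin θ_c = V₁/V₂.
θ_c = arcsin(2.190/4.727) = arcsin 0.4633 = 27.60°.

27.6°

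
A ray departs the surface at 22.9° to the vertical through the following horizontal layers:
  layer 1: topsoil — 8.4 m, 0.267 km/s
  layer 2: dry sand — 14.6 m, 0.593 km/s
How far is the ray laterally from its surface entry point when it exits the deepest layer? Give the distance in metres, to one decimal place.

Apply Snell's law at each interface; in layer i the horizontal offset is hᵢ·tan θᵢ.
Layer 1: θ = 22.90°; offset = 8.4·tan 22.90° = 3.548 m.
Layer 2: sin θ = 0.593·sin 22.9°/0.267 = 0.8642, θ = 59.80°; offset = 14.6·tan 59.80° = 25.081 m.
Summing the layer offsets gives 28.629 m.

28.6 m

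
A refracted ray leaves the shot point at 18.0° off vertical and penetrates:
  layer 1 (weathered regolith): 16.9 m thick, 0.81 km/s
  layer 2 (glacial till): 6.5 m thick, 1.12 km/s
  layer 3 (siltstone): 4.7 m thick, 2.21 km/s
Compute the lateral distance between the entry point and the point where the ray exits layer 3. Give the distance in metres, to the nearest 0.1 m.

Apply Snell's law at each interface; in layer i the horizontal offset is hᵢ·tan θᵢ.
Layer 1: θ = 18.00°; offset = 16.9·tan 18.00° = 5.491 m.
Layer 2: sin θ = 1.12·sin 18.0°/0.81 = 0.4273, θ = 25.30°; offset = 6.5·tan 25.30° = 3.072 m.
Layer 3: sin θ = 2.21·sin 18.0°/0.81 = 0.8431, θ = 57.47°; offset = 4.7·tan 57.47° = 7.369 m.
Total horizontal offset = 15.932 m.

15.9 m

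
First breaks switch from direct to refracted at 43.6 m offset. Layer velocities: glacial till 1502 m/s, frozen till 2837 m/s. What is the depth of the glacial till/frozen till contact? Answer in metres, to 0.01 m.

x_cross = 2h·√((V₂+V₁)/(V₂−V₁)) → h = x_cross / (2·√((V₂+V₁)/(V₂−V₁))).
√((V₂+V₁)/(V₂−V₁)) = √((2837+1502)/(2837−1502)) = 1.8028.
h = 43.6 / (2·1.8028) = 12.09 m.

12.09 m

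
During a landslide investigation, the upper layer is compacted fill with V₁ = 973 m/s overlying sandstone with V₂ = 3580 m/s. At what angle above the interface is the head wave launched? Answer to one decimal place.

74.2°

At critical incidence the refracted ray runs along the interface (θ₂ = 90°), so sin θ_c = V₁/V₂.
θ_c = arcsin(973/3580) = arcsin 0.2718 = 15.77°.
Measured from the interface: 90° − 15.77° = 74.23°.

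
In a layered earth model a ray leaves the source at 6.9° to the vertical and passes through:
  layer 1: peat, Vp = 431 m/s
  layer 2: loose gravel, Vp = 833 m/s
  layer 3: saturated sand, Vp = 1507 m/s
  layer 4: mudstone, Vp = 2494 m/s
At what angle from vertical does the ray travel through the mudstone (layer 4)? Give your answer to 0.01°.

44.04°

Ray parameter p = sin 6.9° / 431 = 2.7874e-04 s/m.
sin θ_4 = p·V_4 = 2.7874e-04 × 2494 = 0.6952.
θ_4 = arcsin 0.6952 = 44.04°.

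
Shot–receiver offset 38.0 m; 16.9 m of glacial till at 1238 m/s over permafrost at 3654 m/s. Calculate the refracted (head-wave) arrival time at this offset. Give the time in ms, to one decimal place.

θ_c = arcsin(V₁/V₂) = arcsin(1238/3654) = 19.80°, cos θ_c = 0.9409.
Intercept time tᵢ = 2h cos θ_c / V₁ = 2·16.9·0.9409/1238 = 0.02569 s.
t = x/V₂ + tᵢ = 38.0/3654 + 0.02569 = 0.03609 s.

36.1 ms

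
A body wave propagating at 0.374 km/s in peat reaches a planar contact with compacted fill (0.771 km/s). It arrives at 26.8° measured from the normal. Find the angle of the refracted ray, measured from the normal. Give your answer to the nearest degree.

68°

sin θ₁/V₁ = sin θ₂/V₂ ⇒ sin θ₂ = 0.771·sin 26.8°/0.374 = 0.771·0.4509/0.374 = 0.9295.
θ₂ = sin⁻¹(0.9295) = 68.35° (from vertical).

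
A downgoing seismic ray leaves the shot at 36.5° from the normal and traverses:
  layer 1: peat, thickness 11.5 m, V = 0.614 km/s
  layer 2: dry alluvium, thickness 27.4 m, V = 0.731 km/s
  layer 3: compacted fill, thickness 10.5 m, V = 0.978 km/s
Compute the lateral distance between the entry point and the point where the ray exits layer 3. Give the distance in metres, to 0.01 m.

p = sin θ₁/V₁ = sin 36.5°/0.614 = 9.6877e-01 s/km is conserved through the stack.
Layer 1: θ = 36.50°; offset = 11.5·tan 36.50° = 8.5096 m.
Layer 2: sin θ = p·0.731 = 0.7082 → θ = 45.09°; offset = 27.4·tan 45.09° = 27.4825 m.
Layer 3: sin θ = p·0.978 = 0.9475 → θ = 71.34°; offset = 10.5·tan 71.34° = 31.0988 m.
Σ offsets = 67.0908 m.

67.09 m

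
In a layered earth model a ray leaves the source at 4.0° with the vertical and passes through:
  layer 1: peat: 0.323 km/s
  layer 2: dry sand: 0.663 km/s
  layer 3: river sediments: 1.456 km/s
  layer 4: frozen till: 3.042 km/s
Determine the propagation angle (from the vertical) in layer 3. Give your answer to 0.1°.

Snell's law across each interface conserves sin θ / V, so sin θ_3 = V_3·sin θ₁/V₁.
sin θ_3 = 1.456 × sin 4.0° / 0.323 = 0.3144.
θ_3 = 18.33° from the vertical.

18.3°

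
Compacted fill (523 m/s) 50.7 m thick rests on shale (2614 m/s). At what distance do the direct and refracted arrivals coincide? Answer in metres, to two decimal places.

124.20 m

x_cross = 2h·√((V₂+V₁)/(V₂−V₁)).
(V₂+V₁)/(V₂−V₁) = (2614+523)/(2614−523) = 1.5002; √ = 1.2248.
x_cross = 2·50.7·1.2248 = 124.20 m.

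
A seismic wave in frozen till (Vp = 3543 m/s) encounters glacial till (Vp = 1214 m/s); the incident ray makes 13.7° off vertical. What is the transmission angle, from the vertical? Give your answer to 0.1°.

Snell's law: sin θ₂ = (V₂/V₁)·sin θ₁ = (1214/3543)·sin 13.7° = 0.0812.
θ₂ = arcsin 0.0812 = 4.65° from the normal.

4.7°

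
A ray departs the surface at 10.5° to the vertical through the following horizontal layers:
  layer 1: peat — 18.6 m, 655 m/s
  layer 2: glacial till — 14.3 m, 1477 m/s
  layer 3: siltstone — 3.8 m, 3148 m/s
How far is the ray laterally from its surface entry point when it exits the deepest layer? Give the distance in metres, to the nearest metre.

Apply Snell's law at each interface; in layer i the horizontal offset is hᵢ·tan θᵢ.
Layer 1: θ = 10.50°; offset = 18.6·tan 10.50° = 3.447 m.
Layer 2: sin θ = 1477·sin 10.5°/655 = 0.4109, θ = 24.26°; offset = 14.3·tan 24.26° = 6.446 m.
Layer 3: sin θ = 3148·sin 10.5°/655 = 0.8758, θ = 61.14°; offset = 3.8·tan 61.14° = 6.896 m.
Summing the layer offsets gives 16.790 m.

17 m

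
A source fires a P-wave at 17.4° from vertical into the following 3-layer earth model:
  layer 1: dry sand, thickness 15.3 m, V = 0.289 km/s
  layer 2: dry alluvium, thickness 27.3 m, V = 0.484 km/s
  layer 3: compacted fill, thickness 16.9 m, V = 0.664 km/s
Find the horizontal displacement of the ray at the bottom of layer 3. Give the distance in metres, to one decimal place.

Apply Snell's law at each interface; in layer i the horizontal offset is hᵢ·tan θᵢ.
Layer 1: θ = 17.40°; offset = 15.3·tan 17.40° = 4.795 m.
Layer 2: sin θ = 0.484·sin 17.4°/0.289 = 0.5008, θ = 30.05°; offset = 27.3·tan 30.05° = 15.796 m.
Layer 3: sin θ = 0.664·sin 17.4°/0.289 = 0.6871, θ = 43.40°; offset = 16.9·tan 43.40° = 15.981 m.
Total horizontal offset = 36.571 m.

36.6 m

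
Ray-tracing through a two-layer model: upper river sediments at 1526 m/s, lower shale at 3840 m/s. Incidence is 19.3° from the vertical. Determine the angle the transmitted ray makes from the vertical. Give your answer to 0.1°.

sin θ₁/V₁ = sin θ₂/V₂ ⇒ sin θ₂ = 3840·sin 19.3°/1526 = 3840·0.3305/1526 = 0.8317.
θ₂ = sin⁻¹(0.8317) = 56.27° (from vertical).

56.3°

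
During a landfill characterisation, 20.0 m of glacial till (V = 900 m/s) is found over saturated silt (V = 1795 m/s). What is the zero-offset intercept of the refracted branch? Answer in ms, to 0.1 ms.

38.5 ms

θ_c = arcsin(V₁/V₂) = arcsin(900/1795) = 30.09°; cos θ_c = 0.8652.
tᵢ = 2h·cos θ_c / V₁ = 2·20.0·0.8652 / 900 = 0.03845 s.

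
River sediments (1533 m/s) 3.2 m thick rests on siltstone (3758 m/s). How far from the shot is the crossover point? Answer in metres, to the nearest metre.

10 m

θ_c = arcsin(1533/3758) = 24.07°, so cos θ_c = 0.9130 and tᵢ = 2h cos θ_c/V₁ = 0.0038 s.
At crossover x/V₁ = x/V₂ + tᵢ ⇒ x = tᵢ/(1/V₁ − 1/V₂) = 0.00381/(6.5232e-04 − 2.6610e-04) = 9.87 m.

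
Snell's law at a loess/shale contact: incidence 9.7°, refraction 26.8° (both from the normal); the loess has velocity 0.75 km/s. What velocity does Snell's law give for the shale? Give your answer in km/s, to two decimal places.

sin 9.7° = 0.1685; sin 26.8° = 0.4509.
V₂ = V₁·(sin θ₂/sin θ₁) = 0.75·(0.4509/0.1685) = 2.01 km/s.

2.01 km/s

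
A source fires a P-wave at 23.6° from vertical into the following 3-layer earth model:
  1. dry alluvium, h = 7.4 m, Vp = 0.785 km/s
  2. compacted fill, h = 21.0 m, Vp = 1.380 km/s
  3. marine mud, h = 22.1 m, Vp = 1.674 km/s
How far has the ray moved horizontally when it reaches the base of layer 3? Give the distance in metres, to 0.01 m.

60.27 m

Apply Snell's law at each interface; in layer i the horizontal offset is hᵢ·tan θᵢ.
Layer 1: θ = 23.60°; offset = 7.4·tan 23.60° = 3.2330 m.
Layer 2: sin θ = 1.380·sin 23.6°/0.785 = 0.7038, θ = 44.73°; offset = 21.0·tan 44.73° = 20.8049 m.
Layer 3: sin θ = 1.674·sin 23.6°/0.785 = 0.8537, θ = 58.62°; offset = 22.1·tan 58.62° = 36.2349 m.
Summing the layer offsets gives 60.2727 m.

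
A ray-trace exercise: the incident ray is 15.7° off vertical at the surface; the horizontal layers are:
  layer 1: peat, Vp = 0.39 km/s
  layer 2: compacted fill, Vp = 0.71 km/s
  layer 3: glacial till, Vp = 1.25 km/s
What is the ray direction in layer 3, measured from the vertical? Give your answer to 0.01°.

Snell's law across each interface conserves sin θ / V, so sin θ_3 = V_3·sin θ₁/V₁.
sin θ_3 = 1.25 × sin 15.7° / 0.39 = 0.8673.
θ_3 = 60.15° from the vertical.

60.15°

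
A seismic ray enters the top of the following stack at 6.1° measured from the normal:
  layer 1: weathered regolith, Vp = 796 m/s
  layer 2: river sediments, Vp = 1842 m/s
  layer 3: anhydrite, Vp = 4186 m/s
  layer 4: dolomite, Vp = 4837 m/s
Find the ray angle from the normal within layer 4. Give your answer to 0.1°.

40.2°

Snell's law across each interface conserves sin θ / V, so sin θ_4 = V_4·sin θ₁/V₁.
sin θ_4 = 4837 × sin 6.1° / 796 = 0.6457.
θ_4 = 40.22° from the vertical.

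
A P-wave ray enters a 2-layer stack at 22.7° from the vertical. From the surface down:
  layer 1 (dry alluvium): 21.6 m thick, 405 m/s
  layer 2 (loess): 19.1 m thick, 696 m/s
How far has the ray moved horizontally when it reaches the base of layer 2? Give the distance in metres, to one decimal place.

26.0 m

p = sin θ₁/V₁ = sin 22.7°/405 = 9.5285e-04 s/m is conserved through the stack.
Layer 1: θ = 22.70°; offset = 21.6·tan 22.70° = 9.035 m.
Layer 2: sin θ = p·696 = 0.6632 → θ = 41.54°; offset = 19.1·tan 41.54° = 16.924 m.
Σ offsets = 25.960 m.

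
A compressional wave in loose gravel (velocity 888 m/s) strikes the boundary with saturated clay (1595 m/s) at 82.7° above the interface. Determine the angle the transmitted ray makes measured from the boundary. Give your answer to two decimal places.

76.81°

Convert to the normal: θ₁ = 90° − 82.7° = 7.3°.
Snell's law: sin θ₂ = (V₂/V₁)·sin θ₁ = (1595/888)·sin 7.3° = 0.2282.
θ₂ = sin⁻¹(0.2282) = 13.19° (from vertical).
From the interface: 90° − 13.19° = 76.81°.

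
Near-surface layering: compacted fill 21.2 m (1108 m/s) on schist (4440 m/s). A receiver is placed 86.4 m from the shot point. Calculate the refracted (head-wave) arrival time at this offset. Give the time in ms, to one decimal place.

56.5 ms

t = x/V₂ + 2h·√(V₂²−V₁²)/(V₁V₂).
√(V₂²−V₁²) = √(4440²−1108²) = 4299.5 m/s; delay term = 2·21.2·4299.5/(1108·4440) = 0.03706 s.
t = 86.4/4440 + 0.03706 = 0.05652 s.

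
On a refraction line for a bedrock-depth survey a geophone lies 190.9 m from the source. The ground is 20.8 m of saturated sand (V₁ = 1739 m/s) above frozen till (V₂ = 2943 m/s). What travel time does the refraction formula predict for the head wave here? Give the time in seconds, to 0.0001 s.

0.0842 s

θ_c = arcsin(V₁/V₂) = arcsin(1739/2943) = 36.22°, cos θ_c = 0.8067.
Intercept time tᵢ = 2h cos θ_c / V₁ = 2·20.8·0.8067/1739 = 0.01930 s.
t = x/V₂ + tᵢ = 190.9/2943 + 0.01930 = 0.08416 s.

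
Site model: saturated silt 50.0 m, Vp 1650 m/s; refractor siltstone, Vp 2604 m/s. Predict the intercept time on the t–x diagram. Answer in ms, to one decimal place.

46.9 ms

tᵢ = 2h·√(V₂²−V₁²)/(V₁V₂).
√(V₂²−V₁²) = √(2604²−1650²) = 2014.5 m/s.
tᵢ = 2·50.0·2014.5/(1650·2604) = 0.04689 s.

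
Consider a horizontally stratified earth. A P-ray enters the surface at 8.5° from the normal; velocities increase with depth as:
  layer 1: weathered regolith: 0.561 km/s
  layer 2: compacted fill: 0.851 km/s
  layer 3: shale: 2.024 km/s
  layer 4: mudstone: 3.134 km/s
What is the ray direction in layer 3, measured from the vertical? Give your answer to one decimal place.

Ray parameter p = sin 8.5° / 0.561 = 2.6347e-01 s/km.
sin θ_3 = p·V_3 = 2.6347e-01 × 2.024 = 0.5333.
θ_3 = 32.23° from the vertical.

32.2°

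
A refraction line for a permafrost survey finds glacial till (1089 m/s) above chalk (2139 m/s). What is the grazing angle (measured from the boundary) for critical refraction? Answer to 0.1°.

59.4°

Critical incidence: sin θ_c = V₁/V₂ = 1089/2139 = 0.5091.
θ_c = arcsin 0.5091 = 30.60°.
Measured from the interface: 90° − 30.60° = 59.40°.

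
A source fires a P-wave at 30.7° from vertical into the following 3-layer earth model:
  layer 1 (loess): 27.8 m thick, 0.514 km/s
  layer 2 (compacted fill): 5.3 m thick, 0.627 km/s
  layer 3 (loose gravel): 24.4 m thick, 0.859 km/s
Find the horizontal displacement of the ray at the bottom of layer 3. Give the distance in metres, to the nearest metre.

61 m

p = sin θ₁/V₁ = sin 30.7°/0.514 = 9.9327e-01 s/km is conserved through the stack.
Layer 1: θ = 30.70°; offset = 27.8·tan 30.70° = 16.506 m.
Layer 2: sin θ = p·0.627 = 0.6228 → θ = 38.52°; offset = 5.3·tan 38.52° = 4.219 m.
Layer 3: sin θ = p·0.859 = 0.8532 → θ = 58.56°; offset = 24.4·tan 58.56° = 39.917 m.
Total horizontal offset = 60.642 m.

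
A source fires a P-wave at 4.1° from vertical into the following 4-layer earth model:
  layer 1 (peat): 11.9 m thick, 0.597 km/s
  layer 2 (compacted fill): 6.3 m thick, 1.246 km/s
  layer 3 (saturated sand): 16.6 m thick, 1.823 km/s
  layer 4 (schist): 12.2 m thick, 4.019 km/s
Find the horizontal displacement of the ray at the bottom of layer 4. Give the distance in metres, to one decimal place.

Apply Snell's law at each interface; in layer i the horizontal offset is hᵢ·tan θᵢ.
Layer 1: θ = 4.10°; offset = 11.9·tan 4.10° = 0.853 m.
Layer 2: sin θ = 1.246·sin 4.1°/0.597 = 0.1492, θ = 8.58°; offset = 6.3·tan 8.58° = 0.951 m.
Layer 3: sin θ = 1.823·sin 4.1°/0.597 = 0.2183, θ = 12.61°; offset = 16.6·tan 12.61° = 3.714 m.
Layer 4: sin θ = 4.019·sin 4.1°/0.597 = 0.4813, θ = 28.77°; offset = 12.2·tan 28.77° = 6.699 m.
Total horizontal offset = 12.217 m.

12.2 m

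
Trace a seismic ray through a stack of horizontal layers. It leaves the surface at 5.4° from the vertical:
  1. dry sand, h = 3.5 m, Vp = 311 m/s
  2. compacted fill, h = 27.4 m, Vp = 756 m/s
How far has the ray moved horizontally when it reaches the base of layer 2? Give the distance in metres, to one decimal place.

6.8 m

Apply Snell's law at each interface; in layer i the horizontal offset is hᵢ·tan θᵢ.
Layer 1: θ = 5.40°; offset = 3.5·tan 5.40° = 0.331 m.
Layer 2: sin θ = 756·sin 5.4°/311 = 0.2288, θ = 13.22°; offset = 27.4·tan 13.22° = 6.439 m.
Summing the layer offsets gives 6.770 m.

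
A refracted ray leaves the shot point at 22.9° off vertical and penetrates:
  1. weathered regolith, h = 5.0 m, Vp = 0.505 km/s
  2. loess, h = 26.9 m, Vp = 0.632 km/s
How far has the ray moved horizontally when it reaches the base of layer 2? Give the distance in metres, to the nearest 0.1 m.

17.1 m

p = sin θ₁/V₁ = sin 22.9°/0.505 = 7.7054e-01 s/km is conserved through the stack.
Layer 1: θ = 22.90°; offset = 5.0·tan 22.90° = 2.112 m.
Layer 2: sin θ = p·0.632 = 0.4870 → θ = 29.14°; offset = 26.9·tan 29.14° = 14.998 m.
Σ offsets = 17.111 m.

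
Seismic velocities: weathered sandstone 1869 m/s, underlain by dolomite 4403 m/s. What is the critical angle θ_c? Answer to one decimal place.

25.1°

Critical incidence: sin θ_c = V₁/V₂ = 1869/4403 = 0.4245.
θ_c = arcsin 0.4245 = 25.12°.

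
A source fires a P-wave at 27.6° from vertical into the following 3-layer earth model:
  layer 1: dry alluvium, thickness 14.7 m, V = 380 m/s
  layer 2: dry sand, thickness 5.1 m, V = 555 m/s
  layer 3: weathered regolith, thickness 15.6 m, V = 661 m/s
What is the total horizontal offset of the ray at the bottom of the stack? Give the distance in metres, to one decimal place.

Ray parameter p = sin 27.6° / 380 m/s = 1.2192e-03 s/m.
Layer 1: θ = 27.60°; offset = 14.7·tan 27.60° = 7.685 m.
Layer 2: sin θ = p·555 = 0.6767 → θ = 42.58°; offset = 5.1·tan 42.58° = 4.687 m.
Layer 3: sin θ = p·661 = 0.8059 → θ = 53.70°; offset = 15.6·tan 53.70° = 21.234 m.
Σ offsets = 33.606 m.

33.6 m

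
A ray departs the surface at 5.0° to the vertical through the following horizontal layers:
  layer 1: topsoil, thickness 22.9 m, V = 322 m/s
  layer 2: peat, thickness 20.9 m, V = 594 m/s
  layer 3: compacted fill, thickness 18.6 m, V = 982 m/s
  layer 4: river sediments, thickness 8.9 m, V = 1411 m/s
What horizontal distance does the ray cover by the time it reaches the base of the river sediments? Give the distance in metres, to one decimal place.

14.2 m

p = sin θ₁/V₁ = sin 5.0°/322 = 2.7067e-04 s/m is conserved through the stack.
Layer 1: θ = 5.00°; offset = 22.9·tan 5.00° = 2.003 m.
Layer 2: sin θ = p·594 = 0.1608 → θ = 9.25°; offset = 20.9·tan 9.25° = 3.405 m.
Layer 3: sin θ = p·982 = 0.2658 → θ = 15.41°; offset = 18.6·tan 15.41° = 5.128 m.
Layer 4: sin θ = p·1411 = 0.3819 → θ = 22.45°; offset = 8.9·tan 22.45° = 3.678 m.
Σ offsets = 14.214 m.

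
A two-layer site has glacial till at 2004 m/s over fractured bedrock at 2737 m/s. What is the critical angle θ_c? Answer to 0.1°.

47.1°

Critical incidence: sin θ_c = V₁/V₂ = 2004/2737 = 0.7322.
θ_c = arcsin 0.7322 = 47.07°.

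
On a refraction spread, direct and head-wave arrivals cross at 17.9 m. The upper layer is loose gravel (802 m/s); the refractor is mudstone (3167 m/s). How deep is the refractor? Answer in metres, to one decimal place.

h = (x_cross/2)·√((V₂−V₁)/(V₂+V₁)).
(V₂−V₁)/(V₂+V₁) = (3167−802)/(3167+802) = 0.5959; √ = 0.7719.
h = (17.9/2)·0.7719 = 6.91 m.

6.9 m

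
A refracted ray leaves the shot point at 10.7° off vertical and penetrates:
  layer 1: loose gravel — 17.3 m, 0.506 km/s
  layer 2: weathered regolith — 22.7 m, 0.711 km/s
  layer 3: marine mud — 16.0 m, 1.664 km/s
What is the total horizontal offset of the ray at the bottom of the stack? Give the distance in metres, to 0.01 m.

21.74 m

Ray parameter p = sin 10.7° / 0.506 km/s = 3.6693e-01 s/km.
Layer 1: θ = 10.70°; offset = 17.3·tan 10.70° = 3.2689 m.
Layer 2: sin θ = p·0.711 = 0.2609 → θ = 15.12°; offset = 22.7·tan 15.12° = 6.1346 m.
Layer 3: sin θ = p·1.664 = 0.6106 → θ = 37.63°; offset = 16.0·tan 37.63° = 12.3354 m.
Summing the layer offsets gives 21.7388 m.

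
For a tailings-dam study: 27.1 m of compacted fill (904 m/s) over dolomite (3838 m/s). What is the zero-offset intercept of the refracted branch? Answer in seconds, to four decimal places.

0.0583 s

θ_c = arcsin(V₁/V₂) = arcsin(904/3838) = 13.62°; cos θ_c = 0.9719.
tᵢ = 2h·cos θ_c / V₁ = 2·27.1·0.9719 / 904 = 0.05827 s.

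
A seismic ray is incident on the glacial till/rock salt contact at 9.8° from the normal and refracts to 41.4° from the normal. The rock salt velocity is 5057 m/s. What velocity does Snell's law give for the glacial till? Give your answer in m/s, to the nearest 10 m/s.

sin 9.8° = 0.1702; sin 41.4° = 0.6613.
V₁ = V₂·(sin θ₁/sin θ₂) = 5057·(0.1702/0.6613) = 1301.58 m/s.

1300 m/s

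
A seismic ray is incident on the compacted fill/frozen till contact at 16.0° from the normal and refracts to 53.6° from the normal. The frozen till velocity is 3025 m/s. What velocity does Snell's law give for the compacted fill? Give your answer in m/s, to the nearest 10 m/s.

Snell's law: sin 16.0°/V₁ = sin 53.6°/V₂.
V₁ = V₂·sin 16.0°/sin 53.6° = 3025 × 0.3425 = 1035.92 m/s.

1040 m/s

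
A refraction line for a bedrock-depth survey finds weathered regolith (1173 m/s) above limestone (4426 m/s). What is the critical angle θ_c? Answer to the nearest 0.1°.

15.4°

Critical incidence: sin θ_c = V₁/V₂ = 1173/4426 = 0.2650.
θ_c = arcsin 0.2650 = 15.37°.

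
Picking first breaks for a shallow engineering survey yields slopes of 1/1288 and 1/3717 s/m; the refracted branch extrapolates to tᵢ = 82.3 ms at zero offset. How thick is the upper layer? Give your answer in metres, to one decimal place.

h = tᵢ·V₁·V₂ / (2·√(V₂²−V₁²)).
√(V₂²−V₁²) = √(3717² − 1288²) = 3486.7 m/s.
h = 0.0823 s × 1288 × 3717 / (2 × 3486.7) = 56.50 m.

56.5 m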